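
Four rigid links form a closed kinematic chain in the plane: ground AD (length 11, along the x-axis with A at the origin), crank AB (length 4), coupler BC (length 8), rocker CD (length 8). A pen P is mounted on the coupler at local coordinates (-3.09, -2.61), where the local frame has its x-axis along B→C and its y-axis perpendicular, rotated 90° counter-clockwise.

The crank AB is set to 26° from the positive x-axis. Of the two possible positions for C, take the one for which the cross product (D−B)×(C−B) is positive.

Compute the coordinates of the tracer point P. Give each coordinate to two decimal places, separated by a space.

A=(0,0), D=(11.00,0)
B = A + 4.00·(cos26°, sin26°) = (3.5952, 1.7535)
|BD| = 7.6096
circle(B,8.00) ∩ circle(D,8.00): a=3.8048, h=7.0373
  candidates: C₊=(8.9192,7.7247) cross=53.551; C₋=(5.6760,-5.9712) cross=-53.551
  mode + wants cross > 0 → take C=(8.9192,7.7247) (cross=53.551)
ex = (C−B)/|BC| = (0.6655,0.7464); ey = (-0.7464,0.6655)
P = B + -3.09·ex + -2.61·ey = (3.4869,-2.2898)

3.49 -2.29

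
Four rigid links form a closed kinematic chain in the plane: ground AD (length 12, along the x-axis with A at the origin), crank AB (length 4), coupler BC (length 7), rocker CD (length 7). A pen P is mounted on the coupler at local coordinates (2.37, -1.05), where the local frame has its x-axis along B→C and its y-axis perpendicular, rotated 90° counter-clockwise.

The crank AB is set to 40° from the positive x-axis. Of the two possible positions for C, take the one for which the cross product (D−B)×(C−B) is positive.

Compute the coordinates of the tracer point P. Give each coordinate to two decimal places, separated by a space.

5.63 2.95

A=(0,0), D=(12.00,0)
B = A + 4.00·(cos40°, sin40°) = (3.0642, 2.5712)
|BD| = 9.2984
circle(B,7.00) ∩ circle(D,7.00): a=4.6492, h=5.2331
  candidates: C₊=(8.9791,6.3146) cross=48.659; C₋=(6.0851,-3.7435) cross=-48.659
  mode + wants cross > 0 → take C=(8.9791,6.3146) (cross=48.659)
ex = (C−B)/|BC| = (0.8450,0.5348); ey = (-0.5348,0.8450)
P = B + 2.37·ex + -1.05·ey = (5.6283,2.9513)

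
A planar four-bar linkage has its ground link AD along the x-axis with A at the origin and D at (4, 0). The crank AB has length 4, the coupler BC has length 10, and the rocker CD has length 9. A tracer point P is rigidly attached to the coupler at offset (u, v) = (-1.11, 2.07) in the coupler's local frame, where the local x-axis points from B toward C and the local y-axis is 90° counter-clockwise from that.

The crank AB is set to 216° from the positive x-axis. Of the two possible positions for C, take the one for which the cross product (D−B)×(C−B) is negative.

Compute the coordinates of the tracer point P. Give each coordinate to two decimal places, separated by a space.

-2.69 -0.07

A=(0,0), D=(4.00,0)
B = A + 4.00·(cos216°, sin216°) = (-3.2361, -2.3511)
|BD| = 7.6085
circle(B,10.00) ∩ circle(D,9.00): a=5.0528, h=8.6295
  candidates: C₊=(-1.0972,7.4174) cross=65.657; C₋=(4.2361,-8.9969) cross=-65.657
  mode - wants cross < 0 → take C=(4.2361,-8.9969) (cross=-65.657)
ex = (C−B)/|BC| = (0.7472,-0.6646); ey = (0.6646,0.7472)
P = B + -1.11·ex + 2.07·ey = (-2.6898,-0.0667)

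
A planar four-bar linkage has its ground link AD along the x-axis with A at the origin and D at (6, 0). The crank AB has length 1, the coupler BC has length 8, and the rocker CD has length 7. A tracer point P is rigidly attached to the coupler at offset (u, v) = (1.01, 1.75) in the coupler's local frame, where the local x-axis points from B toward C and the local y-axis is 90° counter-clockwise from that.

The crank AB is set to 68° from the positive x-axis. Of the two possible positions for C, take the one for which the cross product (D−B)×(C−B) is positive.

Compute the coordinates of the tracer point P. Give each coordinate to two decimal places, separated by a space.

-0.29 2.83

A=(0,0), D=(6.00,0)
B = A + 1.00·(cos68°, sin68°) = (0.3746, 0.9272)
|BD| = 5.7013
circle(B,8.00) ∩ circle(D,7.00): a=4.1661, h=6.8296
  candidates: C₊=(5.5960,6.9883) cross=38.937; C₋=(3.3746,-6.4890) cross=-38.937
  mode + wants cross > 0 → take C=(5.5960,6.9883) (cross=38.937)
ex = (C−B)/|BC| = (0.6527,0.7576); ey = (-0.7576,0.6527)
P = B + 1.01·ex + 1.75·ey = (-0.2921,2.8346)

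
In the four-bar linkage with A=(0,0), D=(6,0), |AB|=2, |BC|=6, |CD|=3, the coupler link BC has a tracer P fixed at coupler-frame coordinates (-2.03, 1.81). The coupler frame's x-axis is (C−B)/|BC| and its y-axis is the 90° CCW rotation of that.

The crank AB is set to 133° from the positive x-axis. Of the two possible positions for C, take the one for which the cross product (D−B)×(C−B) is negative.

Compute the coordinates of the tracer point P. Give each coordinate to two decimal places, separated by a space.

A=(0,0), D=(6.00,0)
B = A + 2.00·(cos133°, sin133°) = (-1.3640, 1.4627)
|BD| = 7.5079
circle(B,6.00) ∩ circle(D,3.00): a=5.5520, h=2.2748
  candidates: C₊=(4.5248,2.6123) cross=17.079; C₋=(3.6385,-1.8502) cross=-17.079
  mode - wants cross < 0 → take C=(3.6385,-1.8502) (cross=-17.079)
ex = (C−B)/|BC| = (0.8337,-0.5521); ey = (0.5521,0.8337)
P = B + -2.03·ex + 1.81·ey = (-2.0571,4.0926)

-2.06 4.09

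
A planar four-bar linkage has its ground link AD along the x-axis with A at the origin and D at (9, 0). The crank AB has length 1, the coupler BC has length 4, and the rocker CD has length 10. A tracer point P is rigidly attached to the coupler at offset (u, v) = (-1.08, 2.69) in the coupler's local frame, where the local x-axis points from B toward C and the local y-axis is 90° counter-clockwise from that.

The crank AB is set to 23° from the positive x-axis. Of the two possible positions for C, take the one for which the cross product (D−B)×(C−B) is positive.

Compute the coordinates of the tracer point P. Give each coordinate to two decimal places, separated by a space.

A=(0,0), D=(9.00,0)
B = A + 1.00·(cos23°, sin23°) = (0.9205, 0.3907)
|BD| = 8.0889
circle(B,4.00) ∩ circle(D,10.00): a=-1.1478, h=3.8318
  candidates: C₊=(-0.0409,4.2735) cross=30.995; C₋=(-0.4111,-3.3811) cross=-30.995
  mode + wants cross > 0 → take C=(-0.0409,4.2735) (cross=30.995)
ex = (C−B)/|BC| = (-0.2403,0.9707); ey = (-0.9707,-0.2403)
P = B + -1.08·ex + 2.69·ey = (-1.4311,-1.3041)

-1.43 -1.30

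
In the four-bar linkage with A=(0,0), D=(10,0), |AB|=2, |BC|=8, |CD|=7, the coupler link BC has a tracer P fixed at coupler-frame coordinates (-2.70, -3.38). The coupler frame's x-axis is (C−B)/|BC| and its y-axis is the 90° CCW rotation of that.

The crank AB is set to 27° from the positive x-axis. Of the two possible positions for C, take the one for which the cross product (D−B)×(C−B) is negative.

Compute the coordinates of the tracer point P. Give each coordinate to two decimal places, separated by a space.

A=(0,0), D=(10.00,0)
B = A + 2.00·(cos27°, sin27°) = (1.7820, 0.9080)
|BD| = 8.2680
circle(B,8.00) ∩ circle(D,7.00): a=5.0411, h=6.2119
  candidates: C₊=(7.4748,6.5287) cross=51.360; C₋=(6.1105,-5.8199) cross=-51.360
  mode - wants cross < 0 → take C=(6.1105,-5.8199) (cross=-51.360)
ex = (C−B)/|BC| = (0.5411,-0.8410); ey = (0.8410,0.5411)
P = B + -2.70·ex + -3.38·ey = (-2.5214,1.3499)

-2.52 1.35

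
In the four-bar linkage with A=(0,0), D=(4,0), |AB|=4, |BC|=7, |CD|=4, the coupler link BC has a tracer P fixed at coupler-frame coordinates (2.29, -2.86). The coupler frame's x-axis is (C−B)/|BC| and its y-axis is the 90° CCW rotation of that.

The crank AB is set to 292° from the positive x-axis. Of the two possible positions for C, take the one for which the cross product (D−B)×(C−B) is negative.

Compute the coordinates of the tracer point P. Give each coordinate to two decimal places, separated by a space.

4.75 -5.40

A=(0,0), D=(4.00,0)
B = A + 4.00·(cos292°, sin292°) = (1.4984, -3.7087)
|BD| = 4.4735
circle(B,7.00) ∩ circle(D,4.00): a=5.9251, h=3.7273
  candidates: C₊=(1.7216,3.2877) cross=16.674; C₋=(7.9018,-0.8809) cross=-16.674
  mode - wants cross < 0 → take C=(7.9018,-0.8809) (cross=-16.674)
ex = (C−B)/|BC| = (0.9148,0.4040); ey = (-0.4040,0.9148)
P = B + 2.29·ex + -2.86·ey = (4.7486,-5.3999)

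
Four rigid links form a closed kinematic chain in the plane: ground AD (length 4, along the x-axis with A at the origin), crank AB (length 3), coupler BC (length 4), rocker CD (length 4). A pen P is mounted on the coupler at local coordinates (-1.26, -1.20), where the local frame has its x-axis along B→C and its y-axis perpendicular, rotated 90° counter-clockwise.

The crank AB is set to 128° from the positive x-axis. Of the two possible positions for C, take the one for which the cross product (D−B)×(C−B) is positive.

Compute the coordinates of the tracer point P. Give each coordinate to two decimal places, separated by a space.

-2.73 0.86

A=(0,0), D=(4.00,0)
B = A + 3.00·(cos128°, sin128°) = (-1.8470, 2.3640)
|BD| = 6.3068
circle(B,4.00) ∩ circle(D,4.00): a=3.1534, h=2.4609
  candidates: C₊=(1.9989,3.4635) cross=15.520; C₋=(0.1541,-1.0995) cross=-15.520
  mode + wants cross > 0 → take C=(1.9989,3.4635) (cross=15.520)
ex = (C−B)/|BC| = (0.9615,0.2749); ey = (-0.2749,0.9615)
P = B + -1.26·ex + -1.20·ey = (-2.7286,0.8639)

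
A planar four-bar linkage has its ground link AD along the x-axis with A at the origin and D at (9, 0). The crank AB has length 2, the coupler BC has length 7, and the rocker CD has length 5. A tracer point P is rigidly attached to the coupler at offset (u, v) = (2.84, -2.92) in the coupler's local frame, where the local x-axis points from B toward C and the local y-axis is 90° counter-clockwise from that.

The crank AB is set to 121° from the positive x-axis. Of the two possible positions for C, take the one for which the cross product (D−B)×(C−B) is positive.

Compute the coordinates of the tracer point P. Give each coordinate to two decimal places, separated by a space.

A=(0,0), D=(9.00,0)
B = A + 2.00·(cos121°, sin121°) = (-1.0301, 1.7143)
|BD| = 10.1755
circle(B,7.00) ∩ circle(D,5.00): a=6.2671, h=3.1183
  candidates: C₊=(5.6728,3.7322) cross=31.731; C₋=(4.6220,-2.4153) cross=-31.731
  mode + wants cross > 0 → take C=(5.6728,3.7322) (cross=31.731)
ex = (C−B)/|BC| = (0.9575,0.2883); ey = (-0.2883,0.9575)
P = B + 2.84·ex + -2.92·ey = (2.5311,-0.2630)

2.53 -0.26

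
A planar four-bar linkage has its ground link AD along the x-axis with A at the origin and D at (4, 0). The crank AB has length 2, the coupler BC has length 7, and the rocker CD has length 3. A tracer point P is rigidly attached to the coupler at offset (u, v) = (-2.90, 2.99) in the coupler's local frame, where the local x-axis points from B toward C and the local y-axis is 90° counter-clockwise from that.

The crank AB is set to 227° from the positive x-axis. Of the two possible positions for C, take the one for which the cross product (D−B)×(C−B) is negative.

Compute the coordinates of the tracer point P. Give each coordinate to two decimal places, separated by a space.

-3.75 1.95

A=(0,0), D=(4.00,0)
B = A + 2.00·(cos227°, sin227°) = (-1.3640, -1.4627)
|BD| = 5.5599
circle(B,7.00) ∩ circle(D,3.00): a=6.3771, h=2.8865
  candidates: C₊=(4.0291,2.9999) cross=16.049; C₋=(5.5479,-2.5698) cross=-16.049
  mode - wants cross < 0 → take C=(5.5479,-2.5698) (cross=-16.049)
ex = (C−B)/|BC| = (0.9874,-0.1582); ey = (0.1582,0.9874)
P = B + -2.90·ex + 2.99·ey = (-3.7546,1.9483)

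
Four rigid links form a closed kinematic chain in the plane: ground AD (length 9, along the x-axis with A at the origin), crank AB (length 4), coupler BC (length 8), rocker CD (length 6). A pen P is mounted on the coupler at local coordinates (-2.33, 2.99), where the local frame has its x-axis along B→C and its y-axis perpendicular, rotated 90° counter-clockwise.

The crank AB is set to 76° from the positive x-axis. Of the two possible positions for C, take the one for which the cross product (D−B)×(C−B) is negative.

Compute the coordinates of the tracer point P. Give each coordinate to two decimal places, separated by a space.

A=(0,0), D=(9.00,0)
B = A + 4.00·(cos76°, sin76°) = (0.9677, 3.8812)
|BD| = 8.9209
circle(B,8.00) ∩ circle(D,6.00): a=6.0298, h=5.2575
  candidates: C₊=(8.6843,5.9917) cross=46.902; C₋=(4.1095,-3.4761) cross=-46.902
  mode - wants cross < 0 → take C=(4.1095,-3.4761) (cross=-46.902)
ex = (C−B)/|BC| = (0.3927,-0.9197); ey = (0.9197,0.3927)
P = B + -2.33·ex + 2.99·ey = (2.8024,7.1982)

2.80 7.20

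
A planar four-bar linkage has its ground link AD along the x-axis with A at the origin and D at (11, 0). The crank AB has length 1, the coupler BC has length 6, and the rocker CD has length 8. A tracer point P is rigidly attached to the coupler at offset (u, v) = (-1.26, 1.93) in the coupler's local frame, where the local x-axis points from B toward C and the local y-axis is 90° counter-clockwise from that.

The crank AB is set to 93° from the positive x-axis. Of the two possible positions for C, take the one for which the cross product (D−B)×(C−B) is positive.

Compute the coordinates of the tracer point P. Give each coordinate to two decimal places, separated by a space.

A=(0,0), D=(11.00,0)
B = A + 1.00·(cos93°, sin93°) = (-0.0523, 0.9986)
|BD| = 11.0974
circle(B,6.00) ∩ circle(D,8.00): a=4.2871, h=4.1977
  candidates: C₊=(4.5951,4.7935) cross=46.583; C₋=(3.8396,-3.5678) cross=-46.583
  mode + wants cross > 0 → take C=(4.5951,4.7935) (cross=46.583)
ex = (C−B)/|BC| = (0.7746,0.6325); ey = (-0.6325,0.7746)
P = B + -1.26·ex + 1.93·ey = (-2.2490,1.6966)

-2.25 1.70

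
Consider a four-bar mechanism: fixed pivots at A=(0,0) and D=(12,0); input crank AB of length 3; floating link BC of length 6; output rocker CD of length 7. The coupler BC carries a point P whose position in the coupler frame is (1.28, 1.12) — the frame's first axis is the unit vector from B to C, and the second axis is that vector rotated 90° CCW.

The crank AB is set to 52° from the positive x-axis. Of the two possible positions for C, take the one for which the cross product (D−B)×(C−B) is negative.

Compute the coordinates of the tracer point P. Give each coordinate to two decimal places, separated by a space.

A=(0,0), D=(12.00,0)
B = A + 3.00·(cos52°, sin52°) = (1.8470, 2.3640)
|BD| = 10.4246
circle(B,6.00) ∩ circle(D,7.00): a=4.5888, h=3.8656
  candidates: C₊=(7.1928,5.0883) cross=40.298; C₋=(5.4396,-2.4415) cross=-40.298
  mode - wants cross < 0 → take C=(5.4396,-2.4415) (cross=-40.298)
ex = (C−B)/|BC| = (0.5988,-0.8009); ey = (0.8009,0.5988)
P = B + 1.28·ex + 1.12·ey = (3.5104,2.0095)

3.51 2.01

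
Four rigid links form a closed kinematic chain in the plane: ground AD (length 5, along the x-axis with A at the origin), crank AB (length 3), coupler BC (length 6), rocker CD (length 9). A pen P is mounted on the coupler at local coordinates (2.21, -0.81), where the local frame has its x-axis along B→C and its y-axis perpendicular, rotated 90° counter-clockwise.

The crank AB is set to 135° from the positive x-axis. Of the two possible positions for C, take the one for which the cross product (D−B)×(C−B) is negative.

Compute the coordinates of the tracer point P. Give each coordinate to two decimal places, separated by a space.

-3.30 0.09

A=(0,0), D=(5.00,0)
B = A + 3.00·(cos135°, sin135°) = (-2.1213, 2.1213)
|BD| = 7.4306
circle(B,6.00) ∩ circle(D,9.00): a=0.6872, h=5.9605
  candidates: C₊=(0.2390,7.6376) cross=44.290; C₋=(-3.1643,-3.7873) cross=-44.290
  mode - wants cross < 0 → take C=(-3.1643,-3.7873) (cross=-44.290)
ex = (C−B)/|BC| = (-0.1738,-0.9848); ey = (0.9848,-0.1738)
P = B + 2.21·ex + -0.81·ey = (-3.3032,0.0858)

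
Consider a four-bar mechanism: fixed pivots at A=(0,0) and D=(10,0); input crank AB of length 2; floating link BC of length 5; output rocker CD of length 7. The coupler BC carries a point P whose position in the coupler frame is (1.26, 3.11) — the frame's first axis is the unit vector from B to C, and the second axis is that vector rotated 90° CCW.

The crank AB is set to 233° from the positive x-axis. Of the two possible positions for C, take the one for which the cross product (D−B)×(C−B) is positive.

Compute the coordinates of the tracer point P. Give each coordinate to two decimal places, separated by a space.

-1.74 1.72

A=(0,0), D=(10.00,0)
B = A + 2.00·(cos233°, sin233°) = (-1.2036, -1.5973)
|BD| = 11.3169
circle(B,5.00) ∩ circle(D,7.00): a=4.5981, h=1.9640
  candidates: C₊=(3.0712,0.9961) cross=22.227; C₋=(3.6256,-2.8927) cross=-22.227
  mode + wants cross > 0 → take C=(3.0712,0.9961) (cross=22.227)
ex = (C−B)/|BC| = (0.8550,0.5187); ey = (-0.5187,0.8550)
P = B + 1.26·ex + 3.11·ey = (-1.7394,1.7152)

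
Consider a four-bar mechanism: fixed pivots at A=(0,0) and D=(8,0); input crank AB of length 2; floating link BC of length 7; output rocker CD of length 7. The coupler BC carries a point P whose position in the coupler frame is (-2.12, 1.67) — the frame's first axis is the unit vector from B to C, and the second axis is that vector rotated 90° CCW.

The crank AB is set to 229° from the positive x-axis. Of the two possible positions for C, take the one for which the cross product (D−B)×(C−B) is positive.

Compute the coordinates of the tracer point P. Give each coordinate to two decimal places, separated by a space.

-3.87 -2.37

A=(0,0), D=(8.00,0)
B = A + 2.00·(cos229°, sin229°) = (-1.3121, -1.5094)
|BD| = 9.4337
circle(B,7.00) ∩ circle(D,7.00): a=4.7168, h=5.1722
  candidates: C₊=(2.5164,4.3508) cross=48.793; C₋=(4.1715,-5.8603) cross=-48.793
  mode + wants cross > 0 → take C=(2.5164,4.3508) (cross=48.793)
ex = (C−B)/|BC| = (0.5469,0.8372); ey = (-0.8372,0.5469)
P = B + -2.12·ex + 1.67·ey = (-3.8697,-2.3709)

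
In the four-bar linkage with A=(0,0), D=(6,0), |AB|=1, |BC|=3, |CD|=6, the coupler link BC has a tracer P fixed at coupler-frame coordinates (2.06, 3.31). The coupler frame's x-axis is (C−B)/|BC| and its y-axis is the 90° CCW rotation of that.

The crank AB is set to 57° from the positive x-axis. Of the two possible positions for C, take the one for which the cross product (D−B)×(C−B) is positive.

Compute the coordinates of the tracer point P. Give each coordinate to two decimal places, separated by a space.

A=(0,0), D=(6.00,0)
B = A + 1.00·(cos57°, sin57°) = (0.5446, 0.8387)
|BD| = 5.5195
circle(B,3.00) ∩ circle(D,6.00): a=0.3138, h=2.9835
  candidates: C₊=(1.3082,3.7399) cross=16.468; C₋=(0.4015,-2.1579) cross=-16.468
  mode + wants cross > 0 → take C=(1.3082,3.7399) (cross=16.468)
ex = (C−B)/|BC| = (0.2545,0.9671); ey = (-0.9671,0.2545)
P = B + 2.06·ex + 3.31·ey = (-2.1321,3.6733)

-2.13 3.67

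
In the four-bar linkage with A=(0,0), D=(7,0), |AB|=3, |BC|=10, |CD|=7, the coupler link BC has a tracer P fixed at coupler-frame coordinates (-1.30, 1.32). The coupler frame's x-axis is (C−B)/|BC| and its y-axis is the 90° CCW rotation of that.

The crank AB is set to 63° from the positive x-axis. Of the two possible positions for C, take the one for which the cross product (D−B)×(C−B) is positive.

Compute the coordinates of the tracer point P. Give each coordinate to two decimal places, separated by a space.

-0.29 3.51

A=(0,0), D=(7.00,0)
B = A + 3.00·(cos63°, sin63°) = (1.3620, 2.6730)
|BD| = 6.2396
circle(B,10.00) ∩ circle(D,7.00): a=7.2066, h=6.9329
  candidates: C₊=(10.8438,5.8502) cross=43.258; C₋=(4.9038,-6.6788) cross=-43.258
  mode + wants cross > 0 → take C=(10.8438,5.8502) (cross=43.258)
ex = (C−B)/|BC| = (0.9482,0.3177); ey = (-0.3177,0.9482)
P = B + -1.30·ex + 1.32·ey = (-0.2901,3.5116)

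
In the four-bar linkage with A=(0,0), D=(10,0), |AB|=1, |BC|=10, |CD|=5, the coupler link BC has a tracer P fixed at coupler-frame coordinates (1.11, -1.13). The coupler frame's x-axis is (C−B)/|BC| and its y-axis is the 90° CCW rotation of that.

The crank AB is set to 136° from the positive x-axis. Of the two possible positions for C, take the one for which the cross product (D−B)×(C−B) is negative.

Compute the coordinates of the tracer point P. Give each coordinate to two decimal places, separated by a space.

-0.36 -0.85

A=(0,0), D=(10.00,0)
B = A + 1.00·(cos136°, sin136°) = (-0.7193, 0.6947)
|BD| = 10.7418
circle(B,10.00) ∩ circle(D,5.00): a=8.8619, h=4.6331
  candidates: C₊=(8.4237,4.7450) cross=49.768; C₋=(7.8244,-4.5019) cross=-49.768
  mode - wants cross < 0 → take C=(7.8244,-4.5019) (cross=-49.768)
ex = (C−B)/|BC| = (0.8544,-0.5197); ey = (0.5197,0.8544)
P = B + 1.11·ex + -1.13·ey = (-0.3582,-0.8476)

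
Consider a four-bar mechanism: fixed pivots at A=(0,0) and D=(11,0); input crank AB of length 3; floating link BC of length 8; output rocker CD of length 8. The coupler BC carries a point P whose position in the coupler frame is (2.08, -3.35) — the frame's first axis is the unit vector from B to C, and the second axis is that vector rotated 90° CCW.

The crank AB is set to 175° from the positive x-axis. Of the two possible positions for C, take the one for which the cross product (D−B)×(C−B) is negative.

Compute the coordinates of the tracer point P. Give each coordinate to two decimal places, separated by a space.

-2.87 -3.68

A=(0,0), D=(11.00,0)
B = A + 3.00·(cos175°, sin175°) = (-2.9886, 0.2615)
|BD| = 13.9910
circle(B,8.00) ∩ circle(D,8.00): a=6.9955, h=3.8811
  candidates: C₊=(4.0782,4.0111) cross=54.300; C₋=(3.9332,-3.7497) cross=-54.300
  mode - wants cross < 0 → take C=(3.9332,-3.7497) (cross=-54.300)
ex = (C−B)/|BC| = (0.8652,-0.5014); ey = (0.5014,0.8652)
P = B + 2.08·ex + -3.35·ey = (-2.8686,-3.6799)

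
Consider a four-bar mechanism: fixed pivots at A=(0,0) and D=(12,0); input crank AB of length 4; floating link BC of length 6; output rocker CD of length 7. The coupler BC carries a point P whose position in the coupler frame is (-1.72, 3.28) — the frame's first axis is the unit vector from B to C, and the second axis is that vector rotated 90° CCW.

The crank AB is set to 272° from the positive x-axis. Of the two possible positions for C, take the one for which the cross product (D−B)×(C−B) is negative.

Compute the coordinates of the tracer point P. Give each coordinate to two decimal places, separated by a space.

-1.67 -0.77

A=(0,0), D=(12.00,0)
B = A + 4.00·(cos272°, sin272°) = (0.1396, -3.9976)
|BD| = 12.5160
circle(B,6.00) ∩ circle(D,7.00): a=5.7387, h=1.7515
  candidates: C₊=(5.0182,-0.5049) cross=21.922; C₋=(6.1371,-3.8244) cross=-21.922
  mode - wants cross < 0 → take C=(6.1371,-3.8244) (cross=-21.922)
ex = (C−B)/|BC| = (0.9996,0.0289); ey = (-0.0289,0.9996)
P = B + -1.72·ex + 3.28·ey = (-1.6743,-0.7686)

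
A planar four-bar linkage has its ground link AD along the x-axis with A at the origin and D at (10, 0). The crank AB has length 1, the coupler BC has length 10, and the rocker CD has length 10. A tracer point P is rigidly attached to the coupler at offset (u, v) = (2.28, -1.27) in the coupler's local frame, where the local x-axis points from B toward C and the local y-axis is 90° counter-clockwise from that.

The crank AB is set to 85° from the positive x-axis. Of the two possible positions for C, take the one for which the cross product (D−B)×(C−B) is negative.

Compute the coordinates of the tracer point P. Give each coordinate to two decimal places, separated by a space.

-0.14 -1.60

A=(0,0), D=(10.00,0)
B = A + 1.00·(cos85°, sin85°) = (0.0872, 0.9962)
|BD| = 9.9628
circle(B,10.00) ∩ circle(D,10.00): a=4.9814, h=8.6710
  candidates: C₊=(5.9106,9.1256) cross=86.387; C₋=(4.1766,-8.1294) cross=-86.387
  mode - wants cross < 0 → take C=(4.1766,-8.1294) (cross=-86.387)
ex = (C−B)/|BC| = (0.4089,-0.9126); ey = (0.9126,0.4089)
P = B + 2.28·ex + -1.27·ey = (-0.1394,-1.6038)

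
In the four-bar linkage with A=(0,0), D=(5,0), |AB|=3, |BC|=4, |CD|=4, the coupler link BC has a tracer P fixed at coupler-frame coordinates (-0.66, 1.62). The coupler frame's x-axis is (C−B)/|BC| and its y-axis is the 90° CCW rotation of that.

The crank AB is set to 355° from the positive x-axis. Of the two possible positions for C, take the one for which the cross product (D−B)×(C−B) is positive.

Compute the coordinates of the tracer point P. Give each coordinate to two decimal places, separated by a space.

A=(0,0), D=(5.00,0)
B = A + 3.00·(cos355°, sin355°) = (2.9886, -0.2615)
|BD| = 2.0283
circle(B,4.00) ∩ circle(D,4.00): a=1.0142, h=3.8693
  candidates: C₊=(3.4955,3.7063) cross=7.848; C₋=(4.4931,-3.9677) cross=-7.848
  mode + wants cross > 0 → take C=(3.4955,3.7063) (cross=7.848)
ex = (C−B)/|BC| = (0.1267,0.9919); ey = (-0.9919,0.1267)
P = B + -0.66·ex + 1.62·ey = (1.2980,-0.7108)

1.30 -0.71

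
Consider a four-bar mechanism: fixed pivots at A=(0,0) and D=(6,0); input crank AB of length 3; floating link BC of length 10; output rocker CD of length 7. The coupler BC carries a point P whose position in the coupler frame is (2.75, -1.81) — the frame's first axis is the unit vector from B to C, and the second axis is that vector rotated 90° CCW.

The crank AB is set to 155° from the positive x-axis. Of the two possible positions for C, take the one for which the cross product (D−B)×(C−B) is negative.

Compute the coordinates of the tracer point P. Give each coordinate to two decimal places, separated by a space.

A=(0,0), D=(6.00,0)
B = A + 3.00·(cos155°, sin155°) = (-2.7189, 1.2679)
|BD| = 8.8106
circle(B,10.00) ∩ circle(D,7.00): a=7.2995, h=6.8350
  candidates: C₊=(5.4882,6.9813) cross=60.220; C₋=(3.5211,-6.5464) cross=-60.220
  mode - wants cross < 0 → take C=(3.5211,-6.5464) (cross=-60.220)
ex = (C−B)/|BC| = (0.6240,-0.7814); ey = (0.7814,0.6240)
P = B + 2.75·ex + -1.81·ey = (-2.4173,-2.0105)

-2.42 -2.01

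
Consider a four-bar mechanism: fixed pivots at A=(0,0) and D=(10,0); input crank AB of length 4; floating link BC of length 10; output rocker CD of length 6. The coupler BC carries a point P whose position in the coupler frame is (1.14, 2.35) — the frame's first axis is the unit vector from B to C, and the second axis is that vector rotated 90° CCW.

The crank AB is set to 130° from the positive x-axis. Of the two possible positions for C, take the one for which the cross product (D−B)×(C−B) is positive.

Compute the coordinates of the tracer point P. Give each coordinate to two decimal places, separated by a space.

A=(0,0), D=(10.00,0)
B = A + 4.00·(cos130°, sin130°) = (-2.5712, 3.0642)
|BD| = 12.9392
circle(B,10.00) ∩ circle(D,6.00): a=8.9427, h=4.4753
  candidates: C₊=(7.1770,5.2944) cross=57.906; C₋=(5.0574,-3.4015) cross=-57.906
  mode + wants cross > 0 → take C=(7.1770,5.2944) (cross=57.906)
ex = (C−B)/|BC| = (0.9748,0.2230); ey = (-0.2230,0.9748)
P = B + 1.14·ex + 2.35·ey = (-1.9840,5.6092)

-1.98 5.61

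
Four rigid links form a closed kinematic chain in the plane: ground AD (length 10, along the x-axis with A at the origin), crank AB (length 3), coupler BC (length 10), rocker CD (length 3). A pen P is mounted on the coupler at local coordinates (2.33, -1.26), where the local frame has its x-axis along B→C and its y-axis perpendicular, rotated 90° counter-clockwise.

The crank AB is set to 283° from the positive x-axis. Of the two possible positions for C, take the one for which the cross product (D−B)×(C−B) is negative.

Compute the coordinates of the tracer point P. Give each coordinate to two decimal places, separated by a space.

3.00 -4.18

A=(0,0), D=(10.00,0)
B = A + 3.00·(cos283°, sin283°) = (0.6749, -2.9231)
|BD| = 9.7726
circle(B,10.00) ∩ circle(D,3.00): a=9.5422, h=2.9911
  candidates: C₊=(8.8855,2.7853) cross=29.231; C₋=(10.6749,-2.9231) cross=-29.231
  mode - wants cross < 0 → take C=(10.6749,-2.9231) (cross=-29.231)
ex = (C−B)/|BC| = (1.0000,-0.0000); ey = (0.0000,1.0000)
P = B + 2.33·ex + -1.26·ey = (3.0049,-4.1831)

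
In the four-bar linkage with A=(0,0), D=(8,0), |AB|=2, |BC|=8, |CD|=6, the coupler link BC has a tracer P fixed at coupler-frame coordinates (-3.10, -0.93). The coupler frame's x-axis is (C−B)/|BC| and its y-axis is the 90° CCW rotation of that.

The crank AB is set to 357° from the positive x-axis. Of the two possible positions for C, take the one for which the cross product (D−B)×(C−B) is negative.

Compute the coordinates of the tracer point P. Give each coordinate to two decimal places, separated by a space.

-0.79 1.54

A=(0,0), D=(8.00,0)
B = A + 2.00·(cos357°, sin357°) = (1.9973, -0.1047)
|BD| = 6.0037
circle(B,8.00) ∩ circle(D,6.00): a=5.3337, h=5.9625
  candidates: C₊=(7.2262,5.9499) cross=35.797; C₋=(7.4341,-5.9733) cross=-35.797
  mode - wants cross < 0 → take C=(7.4341,-5.9733) (cross=-35.797)
ex = (C−B)/|BC| = (0.6796,-0.7336); ey = (0.7336,0.6796)
P = B + -3.10·ex + -0.93·ey = (-0.7918,1.5374)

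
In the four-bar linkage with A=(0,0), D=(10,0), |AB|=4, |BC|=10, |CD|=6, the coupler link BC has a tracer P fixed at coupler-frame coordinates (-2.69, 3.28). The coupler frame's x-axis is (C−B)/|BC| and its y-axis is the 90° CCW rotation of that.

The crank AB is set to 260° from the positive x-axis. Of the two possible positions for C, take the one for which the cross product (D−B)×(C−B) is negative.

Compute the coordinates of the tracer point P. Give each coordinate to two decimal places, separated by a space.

A=(0,0), D=(10.00,0)
B = A + 4.00·(cos260°, sin260°) = (-0.6946, -3.9392)
|BD| = 11.3970
circle(B,10.00) ∩ circle(D,6.00): a=8.5063, h=5.2577
  candidates: C₊=(5.4701,3.9345) cross=59.922; C₋=(9.1047,-5.9328) cross=-59.922
  mode - wants cross < 0 → take C=(9.1047,-5.9328) (cross=-59.922)
ex = (C−B)/|BC| = (0.9799,-0.1994); ey = (0.1994,0.9799)
P = B + -2.69·ex + 3.28·ey = (-2.6767,-0.1888)

-2.68 -0.19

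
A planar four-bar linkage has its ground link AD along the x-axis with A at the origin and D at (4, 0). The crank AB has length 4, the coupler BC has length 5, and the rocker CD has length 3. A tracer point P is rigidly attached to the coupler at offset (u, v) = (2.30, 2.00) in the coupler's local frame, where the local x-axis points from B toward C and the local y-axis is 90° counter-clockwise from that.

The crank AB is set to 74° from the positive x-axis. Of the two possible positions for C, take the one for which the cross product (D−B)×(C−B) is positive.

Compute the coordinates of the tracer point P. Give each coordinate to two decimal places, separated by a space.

A=(0,0), D=(4.00,0)
B = A + 4.00·(cos74°, sin74°) = (1.1025, 3.8450)
|BD| = 4.8145
circle(B,5.00) ∩ circle(D,3.00): a=4.0689, h=2.9059
  candidates: C₊=(5.8720,2.3443) cross=13.990; C₋=(1.2305,-1.1533) cross=-13.990
  mode + wants cross > 0 → take C=(5.8720,2.3443) (cross=13.990)
ex = (C−B)/|BC| = (0.9539,-0.3002); ey = (0.3002,0.9539)
P = B + 2.30·ex + 2.00·ey = (3.8968,5.0625)

3.90 5.06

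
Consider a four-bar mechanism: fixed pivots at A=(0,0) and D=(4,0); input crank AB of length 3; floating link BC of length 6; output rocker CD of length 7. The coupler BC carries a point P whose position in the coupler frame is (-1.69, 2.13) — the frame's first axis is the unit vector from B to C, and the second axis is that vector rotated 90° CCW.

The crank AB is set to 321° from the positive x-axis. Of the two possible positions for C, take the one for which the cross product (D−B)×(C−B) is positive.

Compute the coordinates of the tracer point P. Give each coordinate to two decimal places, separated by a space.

2.79 -4.57

A=(0,0), D=(4.00,0)
B = A + 3.00·(cos321°, sin321°) = (2.3314, -1.8880)
|BD| = 2.5196
circle(B,6.00) ∩ circle(D,7.00): a=-1.3199, h=5.8530
  candidates: C₊=(-2.9283,0.9990) cross=14.747; C₋=(5.8430,-6.7530) cross=-14.747
  mode + wants cross > 0 → take C=(-2.9283,0.9990) (cross=14.747)
ex = (C−B)/|BC| = (-0.8766,0.4812); ey = (-0.4812,-0.8766)
P = B + -1.69·ex + 2.13·ey = (2.7881,-4.5684)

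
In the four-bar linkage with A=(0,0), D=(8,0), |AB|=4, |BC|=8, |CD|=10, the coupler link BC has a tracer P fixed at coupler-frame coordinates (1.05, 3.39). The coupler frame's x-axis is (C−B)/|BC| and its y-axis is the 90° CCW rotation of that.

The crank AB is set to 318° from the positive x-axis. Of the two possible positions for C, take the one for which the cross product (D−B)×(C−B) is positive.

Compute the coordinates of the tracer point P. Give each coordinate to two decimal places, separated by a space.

A=(0,0), D=(8.00,0)
B = A + 4.00·(cos318°, sin318°) = (2.9726, -2.6765)
|BD| = 5.6955
circle(B,8.00) ∩ circle(D,10.00): a=-0.3126, h=7.9939
  candidates: C₊=(-1.0600,4.2328) cross=45.529; C₋=(6.4532,-9.8797) cross=-45.529
  mode + wants cross > 0 → take C=(-1.0600,4.2328) (cross=45.529)
ex = (C−B)/|BC| = (-0.5041,0.8637); ey = (-0.8637,-0.5041)
P = B + 1.05·ex + 3.39·ey = (-0.4845,-3.4785)

-0.48 -3.48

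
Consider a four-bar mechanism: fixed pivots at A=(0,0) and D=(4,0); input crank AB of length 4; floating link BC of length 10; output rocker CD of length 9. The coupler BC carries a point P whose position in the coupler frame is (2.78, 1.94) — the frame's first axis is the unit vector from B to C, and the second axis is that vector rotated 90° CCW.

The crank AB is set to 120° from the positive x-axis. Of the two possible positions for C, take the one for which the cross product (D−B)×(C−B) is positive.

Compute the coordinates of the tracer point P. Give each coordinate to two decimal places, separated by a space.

A=(0,0), D=(4.00,0)
B = A + 4.00·(cos120°, sin120°) = (-2.0000, 3.4641)
|BD| = 6.9282
circle(B,10.00) ∩ circle(D,9.00): a=4.8353, h=8.7533
  candidates: C₊=(6.5641,8.6270) cross=60.644; C₋=(-2.1891,-6.5341) cross=-60.644
  mode + wants cross > 0 → take C=(6.5641,8.6270) (cross=60.644)
ex = (C−B)/|BC| = (0.8564,0.5163); ey = (-0.5163,0.8564)
P = B + 2.78·ex + 1.94·ey = (-0.6208,6.5608)

-0.62 6.56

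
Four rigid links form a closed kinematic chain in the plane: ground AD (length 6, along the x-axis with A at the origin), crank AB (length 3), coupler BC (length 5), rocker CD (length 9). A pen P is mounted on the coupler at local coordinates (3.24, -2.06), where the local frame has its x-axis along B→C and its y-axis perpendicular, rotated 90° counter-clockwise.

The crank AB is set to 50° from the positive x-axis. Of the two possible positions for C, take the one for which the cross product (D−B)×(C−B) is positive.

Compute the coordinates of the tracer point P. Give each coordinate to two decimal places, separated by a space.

2.92 6.01

A=(0,0), D=(6.00,0)
B = A + 3.00·(cos50°, sin50°) = (1.9284, 2.2981)
|BD| = 4.6754
circle(B,5.00) ∩ circle(D,9.00): a=-3.6510, h=3.4161
  candidates: C₊=(0.4280,7.0677) cross=15.972; C₋=(-2.9303,1.1178) cross=-15.972
  mode + wants cross > 0 → take C=(0.4280,7.0677) (cross=15.972)
ex = (C−B)/|BC| = (-0.3001,0.9539); ey = (-0.9539,-0.3001)
P = B + 3.24·ex + -2.06·ey = (2.9212,6.0070)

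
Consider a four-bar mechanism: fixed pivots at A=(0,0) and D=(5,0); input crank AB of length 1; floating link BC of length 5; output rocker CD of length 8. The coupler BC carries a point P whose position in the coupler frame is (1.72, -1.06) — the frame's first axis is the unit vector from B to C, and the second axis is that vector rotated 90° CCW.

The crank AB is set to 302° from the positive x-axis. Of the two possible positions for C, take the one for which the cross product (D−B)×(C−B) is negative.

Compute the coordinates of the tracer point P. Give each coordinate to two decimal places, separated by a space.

-0.89 -2.29

A=(0,0), D=(5.00,0)
B = A + 1.00·(cos302°, sin302°) = (0.5299, -0.8480)
|BD| = 4.5498
circle(B,5.00) ∩ circle(D,8.00): a=-2.0110, h=4.5778
  candidates: C₊=(-2.2991,3.2747) cross=20.828; C₋=(-0.5926,-5.7204) cross=-20.828
  mode - wants cross < 0 → take C=(-0.5926,-5.7204) (cross=-20.828)
ex = (C−B)/|BC| = (-0.2245,-0.9745); ey = (0.9745,-0.2245)
P = B + 1.72·ex + -1.06·ey = (-0.8892,-2.2862)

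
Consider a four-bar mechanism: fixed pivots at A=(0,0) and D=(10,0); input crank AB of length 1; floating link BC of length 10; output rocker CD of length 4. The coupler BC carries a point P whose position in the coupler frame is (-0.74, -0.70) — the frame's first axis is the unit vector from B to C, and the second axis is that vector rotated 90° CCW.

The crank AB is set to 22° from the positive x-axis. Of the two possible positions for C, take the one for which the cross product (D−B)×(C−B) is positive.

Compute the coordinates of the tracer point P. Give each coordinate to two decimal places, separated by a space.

0.49 -0.55

A=(0,0), D=(10.00,0)
B = A + 1.00·(cos22°, sin22°) = (0.9272, 0.3746)
|BD| = 9.0805
circle(B,10.00) ∩ circle(D,4.00): a=9.1655, h=3.9991
  candidates: C₊=(10.2499,3.9922) cross=36.314; C₋=(9.9199,-3.9992) cross=-36.314
  mode + wants cross > 0 → take C=(10.2499,3.9922) (cross=36.314)
ex = (C−B)/|BC| = (0.9323,0.3618); ey = (-0.3618,0.9323)
P = B + -0.74·ex + -0.70·ey = (0.4905,-0.5457)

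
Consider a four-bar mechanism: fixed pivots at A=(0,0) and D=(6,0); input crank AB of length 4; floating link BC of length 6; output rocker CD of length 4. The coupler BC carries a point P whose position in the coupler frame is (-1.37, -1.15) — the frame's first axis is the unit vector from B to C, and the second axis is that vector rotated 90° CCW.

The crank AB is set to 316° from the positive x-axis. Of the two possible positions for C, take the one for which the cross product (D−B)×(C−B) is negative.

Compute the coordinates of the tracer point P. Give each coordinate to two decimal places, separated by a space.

A=(0,0), D=(6.00,0)
B = A + 4.00·(cos316°, sin316°) = (2.8774, -2.7786)
|BD| = 4.1799
circle(B,6.00) ∩ circle(D,4.00): a=4.4824, h=3.9886
  candidates: C₊=(3.5745,3.1807) cross=16.672; C₋=(8.8774,-2.7786) cross=-16.672
  mode - wants cross < 0 → take C=(8.8774,-2.7786) (cross=-16.672)
ex = (C−B)/|BC| = (1.0000,-0.0000); ey = (0.0000,1.0000)
P = B + -1.37·ex + -1.15·ey = (1.5074,-3.9286)

1.51 -3.93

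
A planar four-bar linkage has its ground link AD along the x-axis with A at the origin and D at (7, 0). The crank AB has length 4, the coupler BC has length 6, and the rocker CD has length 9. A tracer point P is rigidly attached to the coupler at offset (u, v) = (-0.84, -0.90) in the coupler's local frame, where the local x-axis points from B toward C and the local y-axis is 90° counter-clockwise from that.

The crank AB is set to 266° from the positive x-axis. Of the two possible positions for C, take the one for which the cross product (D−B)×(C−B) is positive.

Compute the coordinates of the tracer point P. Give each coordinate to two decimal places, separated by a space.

0.81 -4.57

A=(0,0), D=(7.00,0)
B = A + 4.00·(cos266°, sin266°) = (-0.2790, -3.9903)
|BD| = 8.3010
circle(B,6.00) ∩ circle(D,9.00): a=1.4400, h=5.8246
  candidates: C₊=(-1.8162,1.8095) cross=48.350; C₋=(3.7836,-8.4056) cross=-48.350
  mode + wants cross > 0 → take C=(-1.8162,1.8095) (cross=48.350)
ex = (C−B)/|BC| = (-0.2562,0.9666); ey = (-0.9666,-0.2562)
P = B + -0.84·ex + -0.90·ey = (0.8061,-4.5716)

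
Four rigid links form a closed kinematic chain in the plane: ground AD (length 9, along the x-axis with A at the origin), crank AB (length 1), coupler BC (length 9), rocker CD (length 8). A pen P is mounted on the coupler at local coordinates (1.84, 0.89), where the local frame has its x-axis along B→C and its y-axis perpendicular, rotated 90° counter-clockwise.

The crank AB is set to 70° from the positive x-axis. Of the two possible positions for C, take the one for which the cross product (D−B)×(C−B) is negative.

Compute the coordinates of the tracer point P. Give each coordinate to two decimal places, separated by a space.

A=(0,0), D=(9.00,0)
B = A + 1.00·(cos70°, sin70°) = (0.3420, 0.9397)
|BD| = 8.7088
circle(B,9.00) ∩ circle(D,8.00): a=5.3304, h=7.2517
  candidates: C₊=(6.4238,7.5738) cross=63.153; C₋=(4.8589,-6.8448) cross=-63.153
  mode - wants cross < 0 → take C=(4.8589,-6.8448) (cross=-63.153)
ex = (C−B)/|BC| = (0.5019,-0.8649); ey = (0.8649,0.5019)
P = B + 1.84·ex + 0.89·ey = (2.0353,-0.2051)

2.04 -0.21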